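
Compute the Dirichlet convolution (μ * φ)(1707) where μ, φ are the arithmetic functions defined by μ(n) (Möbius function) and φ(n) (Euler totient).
(μ * φ)(1707) = 567

Divisors of 1707: [1, 3, 569, 1707]. For each d | 1707:
  d = 1: μ(1) · φ(1707/1) = 1 · 1136 = 1136
  d = 3: μ(3) · φ(1707/3) = -1 · 568 = -568
  d = 569: μ(569) · φ(1707/569) = -1 · 2 = -2
  d = 1707: μ(1707) · φ(1707/1707) = 1 · 1 = 1
Summing: (μ * φ)(1707) = 1136 + -568 + -2 + 1 = 567.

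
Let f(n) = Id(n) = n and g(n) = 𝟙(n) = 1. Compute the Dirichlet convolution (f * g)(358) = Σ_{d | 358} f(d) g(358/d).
(Id * 𝟙)(358) = 540

Divisors of 358: [1, 2, 179, 358]. For each d | 358:
  d = 1: Id(1) · 𝟙(358/1) = 1 · 1 = 1
  d = 2: Id(2) · 𝟙(358/2) = 2 · 1 = 2
  d = 179: Id(179) · 𝟙(358/179) = 179 · 1 = 179
  d = 358: Id(358) · 𝟙(358/358) = 358 · 1 = 358
Summing: (Id * 𝟙)(358) = 1 + 2 + 179 + 358 = 540.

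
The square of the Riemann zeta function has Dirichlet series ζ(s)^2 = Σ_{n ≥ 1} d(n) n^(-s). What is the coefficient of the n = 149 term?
d(149) = 2

ζ(s)^2 = (Σ 1/m^s)(Σ 1/k^s). The coefficient of 1/n^s in the product is the number of ordered pairs (m, k) with mk = n, which equals d(n). For n = 149, divisors are [1, 149], so d(149) = 2.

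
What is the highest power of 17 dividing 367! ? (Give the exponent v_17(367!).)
v_17(367!) = 22

Legendre's formula: v_p(n!) = Σ_{k ≥ 1} ⌊n / p^k⌋. For p = 17, n = 367, the terms are:
  ⌊367/17^1⌋ = ⌊367/17⌋ = 21
  ⌊367/17^2⌋ = ⌊367/289⌋ = 1
(the next term ⌊367/17^3⌋ = 0, terminating the sum). Summing: v_17(367!) = 21 + 1 = 22.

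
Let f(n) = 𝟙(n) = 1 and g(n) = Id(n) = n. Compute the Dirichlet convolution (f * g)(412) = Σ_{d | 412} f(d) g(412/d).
(𝟙 * Id)(412) = 728

Divisors of 412: [1, 2, 4, 103, 206, 412]. For each d | 412:
  d = 1: 𝟙(1) · Id(412/1) = 1 · 412 = 412
  d = 2: 𝟙(2) · Id(412/2) = 1 · 206 = 206
  d = 4: 𝟙(4) · Id(412/4) = 1 · 103 = 103
  d = 103: 𝟙(103) · Id(412/103) = 1 · 4 = 4
  d = 206: 𝟙(206) · Id(412/206) = 1 · 2 = 2
  d = 412: 𝟙(412) · Id(412/412) = 1 · 1 = 1
Summing: (𝟙 * Id)(412) = 412 + 206 + 103 + 4 + 2 + 1 = 728.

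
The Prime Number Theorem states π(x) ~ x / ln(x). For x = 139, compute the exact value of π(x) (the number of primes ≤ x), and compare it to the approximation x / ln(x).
π(139) = 34;  x/ln(x) ≈ 28.17;  relative error ≈ 17.15%.

Directly count primes up to 139: π(139) = 34. The PNT approximation gives 139/ln(139) ≈ 139/4.93447 ≈ 28.17. Relative error (π(x) − x/ln(x)) / π(x) ≈ 17.15%; the approximation is known to undercount slightly (Li(x) is a better estimate).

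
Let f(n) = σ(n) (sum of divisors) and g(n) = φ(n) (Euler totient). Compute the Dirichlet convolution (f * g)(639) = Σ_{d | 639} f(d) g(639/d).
(σ * φ)(639) = 3834

Divisors of 639: [1, 3, 9, 71, 213, 639]. For each d | 639:
  d = 1: σ(1) · φ(639/1) = 1 · 420 = 420
  d = 3: σ(3) · φ(639/3) = 4 · 140 = 560
  d = 9: σ(9) · φ(639/9) = 13 · 70 = 910
  d = 71: σ(71) · φ(639/71) = 72 · 6 = 432
  d = 213: σ(213) · φ(639/213) = 288 · 2 = 576
  d = 639: σ(639) · φ(639/639) = 936 · 1 = 936
Summing: (σ * φ)(639) = 420 + 560 + 910 + 432 + 576 + 936 = 3834.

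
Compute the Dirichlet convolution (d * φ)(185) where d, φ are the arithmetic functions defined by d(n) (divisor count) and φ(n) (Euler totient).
(d * φ)(185) = 228

Divisors of 185: [1, 5, 37, 185]. For each d | 185:
  d = 1: d(1) · φ(185/1) = 1 · 144 = 144
  d = 5: d(5) · φ(185/5) = 2 · 36 = 72
  d = 37: d(37) · φ(185/37) = 2 · 4 = 8
  d = 185: d(185) · φ(185/185) = 4 · 1 = 4
Summing: (d * φ)(185) = 144 + 72 + 8 + 4 = 228.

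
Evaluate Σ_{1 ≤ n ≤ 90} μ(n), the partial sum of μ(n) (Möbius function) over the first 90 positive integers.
Σ_{n ≤ 90} μ(n) = -2

Compute μ(n) for each 1 ≤ n ≤ 90: μ(1) = 1, μ(2) = -1, μ(3) = -1, μ(4) = 0, μ(5) = -1, μ(6) = 1, μ(7) = -1, μ(8) = 0, μ(9) = 0, μ(10) = 1, μ(11) = -1, μ(12) = 0, μ(13) = -1, μ(14) = 1, μ(15) = 1, μ(16) = 0, μ(17) = -1, μ(18) = 0, μ(19) = -1, μ(20) = 0, μ(21) = 1, μ(22) = 1, μ(23) = -1, μ(24) = 0, μ(25) = 0, μ(26) = 1, μ(27) = 0, μ(28) = 0, μ(29) = -1, μ(30) = -1, μ(31) = -1, μ(32) = 0, μ(33) = 1, μ(34) = 1, μ(35) = 1, μ(36) = 0, μ(37) = -1, μ(38) = 1, μ(39) = 1, μ(40) = 0, μ(41) = -1, μ(42) = -1, μ(43) = -1, μ(44) = 0, μ(45) = 0, μ(46) = 1, μ(47) = -1, μ(48) = 0, μ(49) = 0, μ(50) = 0, μ(51) = 1, μ(52) = 0, μ(53) = -1, μ(54) = 0, μ(55) = 1, μ(56) = 0, μ(57) = 1, μ(58) = 1, μ(59) = -1, μ(60) = 0, μ(61) = -1, μ(62) = 1, μ(63) = 0, μ(64) = 0, μ(65) = 1, μ(66) = -1, μ(67) = -1, μ(68) = 0, μ(69) = 1, μ(70) = -1, μ(71) = -1, μ(72) = 0, μ(73) = -1, μ(74) = 1, μ(75) = 0, μ(76) = 0, μ(77) = 1, μ(78) = -1, μ(79) = -1, μ(80) = 0, μ(81) = 0, μ(82) = 1, μ(83) = -1, μ(84) = 0, μ(85) = 1, μ(86) = 1, μ(87) = 1, μ(88) = 0, μ(89) = -1, μ(90) = 0. Summing all 90 values: -2. (Mertens function M(x) = Σ_{n ≤ x} μ(n); on average M(x) should be small (PNT ⟺ M(x) = o(x)).)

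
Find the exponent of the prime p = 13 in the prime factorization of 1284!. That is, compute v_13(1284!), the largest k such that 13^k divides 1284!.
v_13(1284!) = 105

Legendre's formula: v_p(n!) = Σ_{k ≥ 1} ⌊n / p^k⌋. For p = 13, n = 1284, the terms are:
  ⌊1284/13^1⌋ = ⌊1284/13⌋ = 98
  ⌊1284/13^2⌋ = ⌊1284/169⌋ = 7
(the next term ⌊1284/13^3⌋ = 0, terminating the sum). Summing: v_13(1284!) = 98 + 7 = 105.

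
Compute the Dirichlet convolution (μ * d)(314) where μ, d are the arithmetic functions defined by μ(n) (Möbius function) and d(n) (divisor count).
(μ * d)(314) = 1

Divisors of 314: [1, 2, 157, 314]. For each d | 314:
  d = 1: μ(1) · d(314/1) = 1 · 4 = 4
  d = 2: μ(2) · d(314/2) = -1 · 2 = -2
  d = 157: μ(157) · d(314/157) = -1 · 2 = -2
  d = 314: μ(314) · d(314/314) = 1 · 1 = 1
Summing: (μ * d)(314) = 4 + -2 + -2 + 1 = 1.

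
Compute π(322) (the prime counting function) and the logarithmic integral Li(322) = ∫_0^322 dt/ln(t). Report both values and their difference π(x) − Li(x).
π(322) = 66;  Li(322) ≈ 72.17;  π(x) − Li(x) ≈ -6.17.

Direct count of primes ≤ 322 gives π(322) = 66. Numerical evaluation of the logarithmic integral gives Li(322) ≈ 72.17. The difference π(x) − Li(x) ≈ -6.17 is typically negative for small/moderate x (Li(x) overestimates), though Littlewood's theorem shows this sign changes infinitely often.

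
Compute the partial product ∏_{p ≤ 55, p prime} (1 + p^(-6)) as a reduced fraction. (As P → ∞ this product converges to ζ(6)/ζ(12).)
∏ = 360549358903447598496102606972302575686854635195266223026920975630213276302501208168000000/354490140797970318435085924328566932610522860437094896232244152761372626351680260596056897

The primes p ≤ 55 are [2, 3, 5, 7, 11, 13, 17, 19, 23, 29, 31, 37, 41, 43, 47, 53]. For each, (1 + 1/p^6) = (p^6 + 1)/p^6. Multiplying these fractions over p ∈ [2, 3, 5, 7, 11, 13, 17, 19, 23, 29, 31, 37, 41, 43, 47, 53] gives 360549358903447598496102606972302575686854635195266223026920975630213276302501208168000000/354490140797970318435085924328566932610522860437094896232244152761372626351680260596056897. (In the limit P → ∞ this tends to ζ(6)/ζ(12).)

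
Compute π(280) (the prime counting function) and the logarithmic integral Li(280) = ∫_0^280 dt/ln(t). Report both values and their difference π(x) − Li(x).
π(280) = 59;  Li(280) ≈ 64.81;  π(x) − Li(x) ≈ -5.81.

Direct count of primes ≤ 280 gives π(280) = 59. Numerical evaluation of the logarithmic integral gives Li(280) ≈ 64.81. The difference π(x) − Li(x) ≈ -5.81 is typically negative for small/moderate x (Li(x) overestimates), though Littlewood's theorem shows this sign changes infinitely often.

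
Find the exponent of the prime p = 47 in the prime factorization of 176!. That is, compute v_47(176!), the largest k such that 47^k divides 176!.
v_47(176!) = 3

Legendre's formula: v_p(n!) = Σ_{k ≥ 1} ⌊n / p^k⌋. For p = 47, n = 176, the terms are:
  ⌊176/47^1⌋ = ⌊176/47⌋ = 3
(the next term ⌊176/47^2⌋ = 0, terminating the sum). Summing: v_47(176!) = 3 = 3.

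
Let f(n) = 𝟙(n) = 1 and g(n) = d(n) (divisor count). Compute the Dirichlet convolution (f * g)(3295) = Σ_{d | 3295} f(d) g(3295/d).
(𝟙 * d)(3295) = 9

Divisors of 3295: [1, 5, 659, 3295]. For each d | 3295:
  d = 1: 𝟙(1) · d(3295/1) = 1 · 4 = 4
  d = 5: 𝟙(5) · d(3295/5) = 1 · 2 = 2
  d = 659: 𝟙(659) · d(3295/659) = 1 · 2 = 2
  d = 3295: 𝟙(3295) · d(3295/3295) = 1 · 1 = 1
Summing: (𝟙 * d)(3295) = 4 + 2 + 2 + 1 = 9.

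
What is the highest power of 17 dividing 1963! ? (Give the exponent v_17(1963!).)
v_17(1963!) = 121

Legendre's formula: v_p(n!) = Σ_{k ≥ 1} ⌊n / p^k⌋. For p = 17, n = 1963, the terms are:
  ⌊1963/17^1⌋ = ⌊1963/17⌋ = 115
  ⌊1963/17^2⌋ = ⌊1963/289⌋ = 6
(the next term ⌊1963/17^3⌋ = 0, terminating the sum). Summing: v_17(1963!) = 115 + 6 = 121.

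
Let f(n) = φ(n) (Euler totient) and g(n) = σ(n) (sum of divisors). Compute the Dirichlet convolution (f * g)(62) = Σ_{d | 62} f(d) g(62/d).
(φ * σ)(62) = 248

Divisors of 62: [1, 2, 31, 62]. For each d | 62:
  d = 1: φ(1) · σ(62/1) = 1 · 96 = 96
  d = 2: φ(2) · σ(62/2) = 1 · 32 = 32
  d = 31: φ(31) · σ(62/31) = 30 · 3 = 90
  d = 62: φ(62) · σ(62/62) = 30 · 1 = 30
Summing: (φ * σ)(62) = 96 + 32 + 90 + 30 = 248.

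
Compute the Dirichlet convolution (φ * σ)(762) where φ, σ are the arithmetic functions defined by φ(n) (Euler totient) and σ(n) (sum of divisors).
(φ * σ)(762) = 6096

Divisors of 762: [1, 2, 3, 6, 127, 254, 381, 762]. For each d | 762:
  d = 1: φ(1) · σ(762/1) = 1 · 1536 = 1536
  d = 2: φ(2) · σ(762/2) = 1 · 512 = 512
  d = 3: φ(3) · σ(762/3) = 2 · 384 = 768
  d = 6: φ(6) · σ(762/6) = 2 · 128 = 256
  d = 127: φ(127) · σ(762/127) = 126 · 12 = 1512
  d = 254: φ(254) · σ(762/254) = 126 · 4 = 504
  d = 381: φ(381) · σ(762/381) = 252 · 3 = 756
  d = 762: φ(762) · σ(762/762) = 252 · 1 = 252
Summing: (φ * σ)(762) = 1536 + 512 + 768 + 256 + 1512 + 504 + 756 + 252 = 6096.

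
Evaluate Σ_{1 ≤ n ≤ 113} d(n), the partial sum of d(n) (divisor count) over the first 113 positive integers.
Σ_{n ≤ 113} d(n) = 554

Compute d(n) for each 1 ≤ n ≤ 113: d(1) = 1, d(2) = 2, d(3) = 2, d(4) = 3, d(5) = 2, d(6) = 4, d(7) = 2, d(8) = 4, d(9) = 3, d(10) = 4, d(11) = 2, d(12) = 6, d(13) = 2, d(14) = 4, d(15) = 4, d(16) = 5, d(17) = 2, d(18) = 6, d(19) = 2, d(20) = 6, d(21) = 4, d(22) = 4, d(23) = 2, d(24) = 8, d(25) = 3, d(26) = 4, d(27) = 4, d(28) = 6, d(29) = 2, d(30) = 8, d(31) = 2, d(32) = 6, d(33) = 4, d(34) = 4, d(35) = 4, d(36) = 9, d(37) = 2, d(38) = 4, d(39) = 4, d(40) = 8, d(41) = 2, d(42) = 8, d(43) = 2, d(44) = 6, d(45) = 6, d(46) = 4, d(47) = 2, d(48) = 10, d(49) = 3, d(50) = 6, d(51) = 4, d(52) = 6, d(53) = 2, d(54) = 8, d(55) = 4, d(56) = 8, d(57) = 4, d(58) = 4, d(59) = 2, d(60) = 12, d(61) = 2, d(62) = 4, d(63) = 6, d(64) = 7, d(65) = 4, d(66) = 8, d(67) = 2, d(68) = 6, d(69) = 4, d(70) = 8, d(71) = 2, d(72) = 12, d(73) = 2, d(74) = 4, d(75) = 6, d(76) = 6, d(77) = 4, d(78) = 8, d(79) = 2, d(80) = 10, d(81) = 5, d(82) = 4, d(83) = 2, d(84) = 12, d(85) = 4, d(86) = 4, d(87) = 4, d(88) = 8, d(89) = 2, d(90) = 12, d(91) = 4, d(92) = 6, d(93) = 4, d(94) = 4, d(95) = 4, d(96) = 12, d(97) = 2, d(98) = 6, d(99) = 6, d(100) = 9, d(101) = 2, d(102) = 8, d(103) = 2, d(104) = 8, d(105) = 8, d(106) = 4, d(107) = 2, d(108) = 12, d(109) = 2, d(110) = 8, d(111) = 4, d(112) = 10, d(113) = 2. Summing all 113 values: 554. (Dirichlet's divisor formula: Σ_{n ≤ x} d(n) = x ln(x) + (2γ − 1) x + O(√x). For x = 113, the asymptotic estimate is ≈ 551.65.)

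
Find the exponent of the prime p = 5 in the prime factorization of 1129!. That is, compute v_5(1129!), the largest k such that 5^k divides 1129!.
v_5(1129!) = 280

Legendre's formula: v_p(n!) = Σ_{k ≥ 1} ⌊n / p^k⌋. For p = 5, n = 1129, the terms are:
  ⌊1129/5^1⌋ = ⌊1129/5⌋ = 225
  ⌊1129/5^2⌋ = ⌊1129/25⌋ = 45
  ⌊1129/5^3⌋ = ⌊1129/125⌋ = 9
  ⌊1129/5^4⌋ = ⌊1129/625⌋ = 1
(the next term ⌊1129/5^5⌋ = 0, terminating the sum). Summing: v_5(1129!) = 225 + 45 + 9 + 1 = 280.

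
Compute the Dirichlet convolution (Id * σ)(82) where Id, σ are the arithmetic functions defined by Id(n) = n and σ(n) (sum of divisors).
(Id * σ)(82) = 415

Divisors of 82: [1, 2, 41, 82]. For each d | 82:
  d = 1: Id(1) · σ(82/1) = 1 · 126 = 126
  d = 2: Id(2) · σ(82/2) = 2 · 42 = 84
  d = 41: Id(41) · σ(82/41) = 41 · 3 = 123
  d = 82: Id(82) · σ(82/82) = 82 · 1 = 82
Summing: (Id * σ)(82) = 126 + 84 + 123 + 82 = 415.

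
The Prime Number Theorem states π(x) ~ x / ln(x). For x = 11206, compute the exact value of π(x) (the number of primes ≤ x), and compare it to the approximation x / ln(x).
π(11206) = 1356;  x/ln(x) ≈ 1201.82;  relative error ≈ 11.37%.

Directly count primes up to 11206: π(11206) = 1356. The PNT approximation gives 11206/ln(11206) ≈ 11206/9.32420 ≈ 1201.82. Relative error (π(x) − x/ln(x)) / π(x) ≈ 11.37%; the approximation is known to undercount slightly (Li(x) is a better estimate).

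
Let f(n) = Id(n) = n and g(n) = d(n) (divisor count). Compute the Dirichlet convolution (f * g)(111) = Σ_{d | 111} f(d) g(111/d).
(Id * d)(111) = 195

Divisors of 111: [1, 3, 37, 111]. For each d | 111:
  d = 1: Id(1) · d(111/1) = 1 · 4 = 4
  d = 3: Id(3) · d(111/3) = 3 · 2 = 6
  d = 37: Id(37) · d(111/37) = 37 · 2 = 74
  d = 111: Id(111) · d(111/111) = 111 · 1 = 111
Summing: (Id * d)(111) = 4 + 6 + 74 + 111 = 195.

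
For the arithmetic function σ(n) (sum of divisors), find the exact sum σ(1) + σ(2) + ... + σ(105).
Σ_{n ≤ 105} σ(n) = 9123

Compute σ(n) for each 1 ≤ n ≤ 105: σ(1) = 1, σ(2) = 3, σ(3) = 4, σ(4) = 7, σ(5) = 6, σ(6) = 12, σ(7) = 8, σ(8) = 15, σ(9) = 13, σ(10) = 18, σ(11) = 12, σ(12) = 28, σ(13) = 14, σ(14) = 24, σ(15) = 24, σ(16) = 31, σ(17) = 18, σ(18) = 39, σ(19) = 20, σ(20) = 42, σ(21) = 32, σ(22) = 36, σ(23) = 24, σ(24) = 60, σ(25) = 31, σ(26) = 42, σ(27) = 40, σ(28) = 56, σ(29) = 30, σ(30) = 72, σ(31) = 32, σ(32) = 63, σ(33) = 48, σ(34) = 54, σ(35) = 48, σ(36) = 91, σ(37) = 38, σ(38) = 60, σ(39) = 56, σ(40) = 90, σ(41) = 42, σ(42) = 96, σ(43) = 44, σ(44) = 84, σ(45) = 78, σ(46) = 72, σ(47) = 48, σ(48) = 124, σ(49) = 57, σ(50) = 93, σ(51) = 72, σ(52) = 98, σ(53) = 54, σ(54) = 120, σ(55) = 72, σ(56) = 120, σ(57) = 80, σ(58) = 90, σ(59) = 60, σ(60) = 168, σ(61) = 62, σ(62) = 96, σ(63) = 104, σ(64) = 127, σ(65) = 84, σ(66) = 144, σ(67) = 68, σ(68) = 126, σ(69) = 96, σ(70) = 144, σ(71) = 72, σ(72) = 195, σ(73) = 74, σ(74) = 114, σ(75) = 124, σ(76) = 140, σ(77) = 96, σ(78) = 168, σ(79) = 80, σ(80) = 186, σ(81) = 121, σ(82) = 126, σ(83) = 84, σ(84) = 224, σ(85) = 108, σ(86) = 132, σ(87) = 120, σ(88) = 180, σ(89) = 90, σ(90) = 234, σ(91) = 112, σ(92) = 168, σ(93) = 128, σ(94) = 144, σ(95) = 120, σ(96) = 252, σ(97) = 98, σ(98) = 171, σ(99) = 156, σ(100) = 217, σ(101) = 102, σ(102) = 216, σ(103) = 104, σ(104) = 210, σ(105) = 192. Summing all 105 values: 9123. (Average order: Σ_{n ≤ x} σ(n) ~ (π²/12) x². For x = 105, (π²/12)·105² ≈ 9067.70.)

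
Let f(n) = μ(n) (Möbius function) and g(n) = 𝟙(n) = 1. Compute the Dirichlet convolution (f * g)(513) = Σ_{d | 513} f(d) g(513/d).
(μ * 𝟙)(513) = 0

Divisors of 513: [1, 3, 9, 19, 27, 57, 171, 513]. For each d | 513:
  d = 1: μ(1) · 𝟙(513/1) = 1 · 1 = 1
  d = 3: μ(3) · 𝟙(513/3) = -1 · 1 = -1
  d = 9: μ(9) · 𝟙(513/9) = 0 · 1 = 0
  d = 19: μ(19) · 𝟙(513/19) = -1 · 1 = -1
  d = 27: μ(27) · 𝟙(513/27) = 0 · 1 = 0
  d = 57: μ(57) · 𝟙(513/57) = 1 · 1 = 1
  d = 171: μ(171) · 𝟙(513/171) = 0 · 1 = 0
  d = 513: μ(513) · 𝟙(513/513) = 0 · 1 = 0
Summing: (μ * 𝟙)(513) = 1 + -1 + 0 + -1 + 0 + 1 + 0 + 0 = 0.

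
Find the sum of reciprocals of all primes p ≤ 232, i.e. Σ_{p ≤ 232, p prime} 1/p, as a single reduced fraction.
Σ 1/p = 37527519788898476695193360507423991967783840502510585362878348092116031948860199524739442233/19078266889580195013601891820992757757219839668357012055907516904309700014933909014729740190

π(232) = 50, so the primes ≤ 232 are [2, 3, 5, 7, 11, 13, 17, 19, 23, 29, 31, 37, 41, 43, 47, 53, 59, 61, 67, 71, 73, 79, 83, 89, 97, 101, 103, 107, 109, 113, 127, 131, 137, 139, 149, 151, 157, 163, 167, 173, 179, 181, 191, 193, 197, 199, 211, 223, 227, 229]. Summing 1/p over these primes: 37527519788898476695193360507423991967783840502510585362878348092116031948860199524739442233/19078266889580195013601891820992757757219839668357012055907516904309700014933909014729740190 ≈ 1.9670. Mertens estimate ln ln(232) + 0.2615 ≈ 1.9565.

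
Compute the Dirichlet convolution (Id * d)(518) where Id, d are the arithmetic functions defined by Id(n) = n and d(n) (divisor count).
(Id * d)(518) = 1404

Divisors of 518: [1, 2, 7, 14, 37, 74, 259, 518]. For each d | 518:
  d = 1: Id(1) · d(518/1) = 1 · 8 = 8
  d = 2: Id(2) · d(518/2) = 2 · 4 = 8
  d = 7: Id(7) · d(518/7) = 7 · 4 = 28
  d = 14: Id(14) · d(518/14) = 14 · 2 = 28
  d = 37: Id(37) · d(518/37) = 37 · 4 = 148
  d = 74: Id(74) · d(518/74) = 74 · 2 = 148
  d = 259: Id(259) · d(518/259) = 259 · 2 = 518
  d = 518: Id(518) · d(518/518) = 518 · 1 = 518
Summing: (Id * d)(518) = 8 + 8 + 28 + 28 + 148 + 148 + 518 + 518 = 1404.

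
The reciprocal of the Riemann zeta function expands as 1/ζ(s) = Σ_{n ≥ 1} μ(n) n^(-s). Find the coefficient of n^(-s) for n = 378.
μ(378) = 0

Factor n = 378 = 2 · 3^3 · 7. μ(n) = 0 if any exponent ≥ 2 (not squarefree); otherwise μ(n) = (−1)^{ω(n)} where ω(n) is the number of distinct prime factors. Applying: μ(378) = 0.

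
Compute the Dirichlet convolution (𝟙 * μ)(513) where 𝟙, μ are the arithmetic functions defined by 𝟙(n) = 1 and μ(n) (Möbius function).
(𝟙 * μ)(513) = 0

Divisors of 513: [1, 3, 9, 19, 27, 57, 171, 513]. For each d | 513:
  d = 1: 𝟙(1) · μ(513/1) = 1 · 0 = 0
  d = 3: 𝟙(3) · μ(513/3) = 1 · 0 = 0
  d = 9: 𝟙(9) · μ(513/9) = 1 · 1 = 1
  d = 19: 𝟙(19) · μ(513/19) = 1 · 0 = 0
  d = 27: 𝟙(27) · μ(513/27) = 1 · -1 = -1
  d = 57: 𝟙(57) · μ(513/57) = 1 · 0 = 0
  d = 171: 𝟙(171) · μ(513/171) = 1 · -1 = -1
  d = 513: 𝟙(513) · μ(513/513) = 1 · 1 = 1
Summing: (𝟙 * μ)(513) = 0 + 0 + 1 + 0 + -1 + 0 + -1 + 1 = 0.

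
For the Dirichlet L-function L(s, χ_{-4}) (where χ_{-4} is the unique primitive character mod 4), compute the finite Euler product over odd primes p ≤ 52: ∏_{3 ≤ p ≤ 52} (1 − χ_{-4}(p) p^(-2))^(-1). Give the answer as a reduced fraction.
∏ = 114726379539814929565547/125247697987829760000000

The odd primes p ≤ 52 are [3, 5, 7, 11, 13, 17, 19, 23, 29, 31, 37, 41, 43, 47]. For each, χ(p) = 1 if p ≡ 1 mod 4, χ(p) = −1 if p ≡ 3 mod 4. Taking (1 − χ(p)/p^2)^(-1) = p^2/(p^2 − χ(p)): (1 − (-1)/3^2)^(-1) · (1 − (1)/5^2)^(-1) · (1 − (-1)/7^2)^(-1) · (1 − (-1)/11^2)^(-1) · (1 − (1)/13^2)^(-1) · (1 − (1)/17^2)^(-1) · (1 − (-1)/19^2)^(-1) · (1 − (-1)/23^2)^(-1) · (1 − (1)/29^2)^(-1) · (1 − (-1)/31^2)^(-1) · (1 − (1)/37^2)^(-1) · (1 − (1)/41^2)^(-1) · (1 − (-1)/43^2)^(-1) · (1 − (-1)/47^2)^(-1) = 114726379539814929565547/125247697987829760000000.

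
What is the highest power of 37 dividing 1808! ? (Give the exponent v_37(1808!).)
v_37(1808!) = 49

Legendre's formula: v_p(n!) = Σ_{k ≥ 1} ⌊n / p^k⌋. For p = 37, n = 1808, the terms are:
  ⌊1808/37^1⌋ = ⌊1808/37⌋ = 48
  ⌊1808/37^2⌋ = ⌊1808/1369⌋ = 1
(the next term ⌊1808/37^3⌋ = 0, terminating the sum). Summing: v_37(1808!) = 48 + 1 = 49.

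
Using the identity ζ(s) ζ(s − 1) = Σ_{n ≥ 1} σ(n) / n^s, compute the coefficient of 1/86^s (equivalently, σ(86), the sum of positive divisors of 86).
σ(86) = 132

In the product (Σ m^0/m^s)(Σ k / k^s) = Σ (Σ_{d | n} d) / n^s, the coefficient of 1/n^s is σ(n) = Σ_{d | n} d. For n = 86, divisors are [1, 2, 43, 86]; summing: σ(86) = 132.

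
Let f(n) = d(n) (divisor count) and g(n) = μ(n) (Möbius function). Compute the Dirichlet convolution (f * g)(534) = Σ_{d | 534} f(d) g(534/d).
(d * μ)(534) = 1

Divisors of 534: [1, 2, 3, 6, 89, 178, 267, 534]. For each d | 534:
  d = 1: d(1) · μ(534/1) = 1 · -1 = -1
  d = 2: d(2) · μ(534/2) = 2 · 1 = 2
  d = 3: d(3) · μ(534/3) = 2 · 1 = 2
  d = 6: d(6) · μ(534/6) = 4 · -1 = -4
  d = 89: d(89) · μ(534/89) = 2 · 1 = 2
  d = 178: d(178) · μ(534/178) = 4 · -1 = -4
  d = 267: d(267) · μ(534/267) = 4 · -1 = -4
  d = 534: d(534) · μ(534/534) = 8 · 1 = 8
Summing: (d * μ)(534) = -1 + 2 + 2 + -4 + 2 + -4 + -4 + 8 = 1.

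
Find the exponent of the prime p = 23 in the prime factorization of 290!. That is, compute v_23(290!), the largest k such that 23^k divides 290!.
v_23(290!) = 12

Legendre's formula: v_p(n!) = Σ_{k ≥ 1} ⌊n / p^k⌋. For p = 23, n = 290, the terms are:
  ⌊290/23^1⌋ = ⌊290/23⌋ = 12
(the next term ⌊290/23^2⌋ = 0, terminating the sum). Summing: v_23(290!) = 12 = 12.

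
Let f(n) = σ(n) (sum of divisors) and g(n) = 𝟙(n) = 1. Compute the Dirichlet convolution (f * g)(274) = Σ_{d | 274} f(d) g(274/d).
(σ * 𝟙)(274) = 556

Divisors of 274: [1, 2, 137, 274]. For each d | 274:
  d = 1: σ(1) · 𝟙(274/1) = 1 · 1 = 1
  d = 2: σ(2) · 𝟙(274/2) = 3 · 1 = 3
  d = 137: σ(137) · 𝟙(274/137) = 138 · 1 = 138
  d = 274: σ(274) · 𝟙(274/274) = 414 · 1 = 414
Summing: (σ * 𝟙)(274) = 1 + 3 + 138 + 414 = 556.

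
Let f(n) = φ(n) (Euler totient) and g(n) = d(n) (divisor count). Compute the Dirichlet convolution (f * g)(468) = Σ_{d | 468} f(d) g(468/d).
(φ * d)(468) = 1274

Divisors of 468: [1, 2, 3, 4, 6, 9, 12, 13, 18, 26, 36, 39, 52, 78, 117, 156, 234, 468]. For each d | 468:
  d = 1: φ(1) · d(468/1) = 1 · 18 = 18
  d = 2: φ(2) · d(468/2) = 1 · 12 = 12
  d = 3: φ(3) · d(468/3) = 2 · 12 = 24
  d = 4: φ(4) · d(468/4) = 2 · 6 = 12
  d = 6: φ(6) · d(468/6) = 2 · 8 = 16
  d = 9: φ(9) · d(468/9) = 6 · 6 = 36
  d = 12: φ(12) · d(468/12) = 4 · 4 = 16
  d = 13: φ(13) · d(468/13) = 12 · 9 = 108
  d = 18: φ(18) · d(468/18) = 6 · 4 = 24
  d = 26: φ(26) · d(468/26) = 12 · 6 = 72
  d = 36: φ(36) · d(468/36) = 12 · 2 = 24
  d = 39: φ(39) · d(468/39) = 24 · 6 = 144
  d = 52: φ(52) · d(468/52) = 24 · 3 = 72
  d = 78: φ(78) · d(468/78) = 24 · 4 = 96
  d = 117: φ(117) · d(468/117) = 72 · 3 = 216
  d = 156: φ(156) · d(468/156) = 48 · 2 = 96
  d = 234: φ(234) · d(468/234) = 72 · 2 = 144
  d = 468: φ(468) · d(468/468) = 144 · 1 = 144
Summing: (φ * d)(468) = 18 + 12 + 24 + 12 + 16 + 36 + 16 + 108 + 24 + 72 + 24 + 144 + 72 + 96 + 216 + 96 + 144 + 144 = 1274.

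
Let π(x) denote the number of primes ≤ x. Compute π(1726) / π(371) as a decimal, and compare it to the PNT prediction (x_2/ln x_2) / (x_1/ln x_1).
π(1726)/π(371) = 269/73 ≈ 3.6849;  PNT prediction ≈ 3.6927.

π(371) = 73 and π(1726) = 269, so π(1726)/π(371) ≈ 3.6849. The PNT-predicted ratio is (1726/ln(1726)) / (371/ln(371)) ≈ 3.6927. The two agree to within a few percent, as expected.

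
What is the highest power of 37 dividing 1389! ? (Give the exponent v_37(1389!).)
v_37(1389!) = 38

Legendre's formula: v_p(n!) = Σ_{k ≥ 1} ⌊n / p^k⌋. For p = 37, n = 1389, the terms are:
  ⌊1389/37^1⌋ = ⌊1389/37⌋ = 37
  ⌊1389/37^2⌋ = ⌊1389/1369⌋ = 1
(the next term ⌊1389/37^3⌋ = 0, terminating the sum). Summing: v_37(1389!) = 37 + 1 = 38.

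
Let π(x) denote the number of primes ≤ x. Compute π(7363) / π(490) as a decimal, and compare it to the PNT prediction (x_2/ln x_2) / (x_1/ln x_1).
π(7363)/π(490) = 937/93 ≈ 10.0753;  PNT prediction ≈ 10.4535.

π(490) = 93 and π(7363) = 937, so π(7363)/π(490) ≈ 10.0753. The PNT-predicted ratio is (7363/ln(7363)) / (490/ln(490)) ≈ 10.4535. The two agree to within a few percent, as expected.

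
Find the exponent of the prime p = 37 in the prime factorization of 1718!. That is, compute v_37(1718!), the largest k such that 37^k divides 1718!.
v_37(1718!) = 47

Legendre's formula: v_p(n!) = Σ_{k ≥ 1} ⌊n / p^k⌋. For p = 37, n = 1718, the terms are:
  ⌊1718/37^1⌋ = ⌊1718/37⌋ = 46
  ⌊1718/37^2⌋ = ⌊1718/1369⌋ = 1
(the next term ⌊1718/37^3⌋ = 0, terminating the sum). Summing: v_37(1718!) = 46 + 1 = 47.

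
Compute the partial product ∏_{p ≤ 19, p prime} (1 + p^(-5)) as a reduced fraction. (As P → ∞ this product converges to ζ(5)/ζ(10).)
∏ = 405833785877367637916288/391770333462674252324875

The primes p ≤ 19 are [2, 3, 5, 7, 11, 13, 17, 19]. For each, (1 + 1/p^5) = (p^5 + 1)/p^5. Multiplying these fractions over p ∈ [2, 3, 5, 7, 11, 13, 17, 19] gives 405833785877367637916288/391770333462674252324875. (In the limit P → ∞ this tends to ζ(5)/ζ(10).)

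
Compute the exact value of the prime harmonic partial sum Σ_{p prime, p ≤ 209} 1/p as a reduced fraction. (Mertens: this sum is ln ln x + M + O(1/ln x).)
Σ 1/p = 15202313841027497739047080375538859939135227730139536997746371469607707132833646367/7799922041683461553249199106329813876687996789903550945093032474868511536164700810

π(209) = 46, so the primes ≤ 209 are [2, 3, 5, 7, 11, 13, 17, 19, 23, 29, 31, 37, 41, 43, 47, 53, 59, 61, 67, 71, 73, 79, 83, 89, 97, 101, 103, 107, 109, 113, 127, 131, 137, 139, 149, 151, 157, 163, 167, 173, 179, 181, 191, 193, 197, 199]. Summing 1/p over these primes: 15202313841027497739047080375538859939135227730139536997746371469607707132833646367/7799922041683461553249199106329813876687996789903550945093032474868511536164700810 ≈ 1.9490. Mertens estimate ln ln(209) + 0.2615 ≈ 1.9372.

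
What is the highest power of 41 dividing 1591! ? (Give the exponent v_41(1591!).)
v_41(1591!) = 38

Legendre's formula: v_p(n!) = Σ_{k ≥ 1} ⌊n / p^k⌋. For p = 41, n = 1591, the terms are:
  ⌊1591/41^1⌋ = ⌊1591/41⌋ = 38
(the next term ⌊1591/41^2⌋ = 0, terminating the sum). Summing: v_41(1591!) = 38 = 38.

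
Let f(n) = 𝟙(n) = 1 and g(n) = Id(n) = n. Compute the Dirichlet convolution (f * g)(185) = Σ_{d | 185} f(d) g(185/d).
(𝟙 * Id)(185) = 228

Divisors of 185: [1, 5, 37, 185]. For each d | 185:
  d = 1: 𝟙(1) · Id(185/1) = 1 · 185 = 185
  d = 5: 𝟙(5) · Id(185/5) = 1 · 37 = 37
  d = 37: 𝟙(37) · Id(185/37) = 1 · 5 = 5
  d = 185: 𝟙(185) · Id(185/185) = 1 · 1 = 1
Summing: (𝟙 * Id)(185) = 185 + 37 + 5 + 1 = 228.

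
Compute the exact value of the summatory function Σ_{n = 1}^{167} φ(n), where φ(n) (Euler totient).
Σ_{n ≤ 167} φ(n) = 8562

Compute φ(n) for each 1 ≤ n ≤ 167: φ(1) = 1, φ(2) = 1, φ(3) = 2, φ(4) = 2, φ(5) = 4, φ(6) = 2, φ(7) = 6, φ(8) = 4, φ(9) = 6, φ(10) = 4, φ(11) = 10, φ(12) = 4, φ(13) = 12, φ(14) = 6, φ(15) = 8, φ(16) = 8, φ(17) = 16, φ(18) = 6, φ(19) = 18, φ(20) = 8, φ(21) = 12, φ(22) = 10, φ(23) = 22, φ(24) = 8, φ(25) = 20, φ(26) = 12, φ(27) = 18, φ(28) = 12, φ(29) = 28, φ(30) = 8, φ(31) = 30, φ(32) = 16, φ(33) = 20, φ(34) = 16, φ(35) = 24, φ(36) = 12, φ(37) = 36, φ(38) = 18, φ(39) = 24, φ(40) = 16, φ(41) = 40, φ(42) = 12, φ(43) = 42, φ(44) = 20, φ(45) = 24, φ(46) = 22, φ(47) = 46, φ(48) = 16, φ(49) = 42, φ(50) = 20, φ(51) = 32, φ(52) = 24, φ(53) = 52, φ(54) = 18, φ(55) = 40, φ(56) = 24, φ(57) = 36, φ(58) = 28, φ(59) = 58, φ(60) = 16, φ(61) = 60, φ(62) = 30, φ(63) = 36, φ(64) = 32, φ(65) = 48, φ(66) = 20, φ(67) = 66, φ(68) = 32, φ(69) = 44, φ(70) = 24, φ(71) = 70, φ(72) = 24, φ(73) = 72, φ(74) = 36, φ(75) = 40, φ(76) = 36, φ(77) = 60, φ(78) = 24, φ(79) = 78, φ(80) = 32, φ(81) = 54, φ(82) = 40, φ(83) = 82, φ(84) = 24, φ(85) = 64, φ(86) = 42, φ(87) = 56, φ(88) = 40, φ(89) = 88, φ(90) = 24, φ(91) = 72, φ(92) = 44, φ(93) = 60, φ(94) = 46, φ(95) = 72, φ(96) = 32, φ(97) = 96, φ(98) = 42, φ(99) = 60, φ(100) = 40, φ(101) = 100, φ(102) = 32, φ(103) = 102, φ(104) = 48, φ(105) = 48, φ(106) = 52, φ(107) = 106, φ(108) = 36, φ(109) = 108, φ(110) = 40, φ(111) = 72, φ(112) = 48, φ(113) = 112, φ(114) = 36, φ(115) = 88, φ(116) = 56, φ(117) = 72, φ(118) = 58, φ(119) = 96, φ(120) = 32, φ(121) = 110, φ(122) = 60, φ(123) = 80, φ(124) = 60, φ(125) = 100, φ(126) = 36, φ(127) = 126, φ(128) = 64, φ(129) = 84, φ(130) = 48, φ(131) = 130, φ(132) = 40, φ(133) = 108, φ(134) = 66, φ(135) = 72, φ(136) = 64, φ(137) = 136, φ(138) = 44, φ(139) = 138, φ(140) = 48, φ(141) = 92, φ(142) = 70, φ(143) = 120, φ(144) = 48, φ(145) = 112, φ(146) = 72, φ(147) = 84, φ(148) = 72, φ(149) = 148, φ(150) = 40, φ(151) = 150, φ(152) = 72, φ(153) = 96, φ(154) = 60, φ(155) = 120, φ(156) = 48, φ(157) = 156, φ(158) = 78, φ(159) = 104, φ(160) = 64, φ(161) = 132, φ(162) = 54, φ(163) = 162, φ(164) = 80, φ(165) = 80, φ(166) = 82, φ(167) = 166. Summing all 167 values: 8562. (Average order: Σ_{n ≤ x} φ(n) ~ (3/π²) x². For x = 167, (3/π²)·167² ≈ 8477.24.)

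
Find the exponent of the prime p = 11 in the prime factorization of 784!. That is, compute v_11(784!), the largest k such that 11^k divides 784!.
v_11(784!) = 77

Legendre's formula: v_p(n!) = Σ_{k ≥ 1} ⌊n / p^k⌋. For p = 11, n = 784, the terms are:
  ⌊784/11^1⌋ = ⌊784/11⌋ = 71
  ⌊784/11^2⌋ = ⌊784/121⌋ = 6
(the next term ⌊784/11^3⌋ = 0, terminating the sum). Summing: v_11(784!) = 71 + 6 = 77.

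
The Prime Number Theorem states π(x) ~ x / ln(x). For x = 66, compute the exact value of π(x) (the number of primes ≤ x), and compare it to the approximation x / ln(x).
π(66) = 18;  x/ln(x) ≈ 15.75;  relative error ≈ 12.48%.

Directly count primes up to 66: π(66) = 18. The PNT approximation gives 66/ln(66) ≈ 66/4.18965 ≈ 15.75. Relative error (π(x) − x/ln(x)) / π(x) ≈ 12.48%; the approximation is known to undercount slightly (Li(x) is a better estimate).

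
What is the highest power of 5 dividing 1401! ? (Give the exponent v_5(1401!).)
v_5(1401!) = 349

Legendre's formula: v_p(n!) = Σ_{k ≥ 1} ⌊n / p^k⌋. For p = 5, n = 1401, the terms are:
  ⌊1401/5^1⌋ = ⌊1401/5⌋ = 280
  ⌊1401/5^2⌋ = ⌊1401/25⌋ = 56
  ⌊1401/5^3⌋ = ⌊1401/125⌋ = 11
  ⌊1401/5^4⌋ = ⌊1401/625⌋ = 2
(the next term ⌊1401/5^5⌋ = 0, terminating the sum). Summing: v_5(1401!) = 280 + 56 + 11 + 2 = 349.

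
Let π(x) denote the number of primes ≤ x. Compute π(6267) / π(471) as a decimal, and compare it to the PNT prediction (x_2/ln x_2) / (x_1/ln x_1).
π(6267)/π(471) = 814/91 ≈ 8.9451;  PNT prediction ≈ 9.3669.

π(471) = 91 and π(6267) = 814, so π(6267)/π(471) ≈ 8.9451. The PNT-predicted ratio is (6267/ln(6267)) / (471/ln(471)) ≈ 9.3669. The two agree to within a few percent, as expected.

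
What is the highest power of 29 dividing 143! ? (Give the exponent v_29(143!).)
v_29(143!) = 4

Legendre's formula: v_p(n!) = Σ_{k ≥ 1} ⌊n / p^k⌋. For p = 29, n = 143, the terms are:
  ⌊143/29^1⌋ = ⌊143/29⌋ = 4
(the next term ⌊143/29^2⌋ = 0, terminating the sum). Summing: v_29(143!) = 4 = 4.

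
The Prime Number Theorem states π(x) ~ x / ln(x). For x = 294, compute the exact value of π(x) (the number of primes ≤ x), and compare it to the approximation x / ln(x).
π(294) = 62;  x/ln(x) ≈ 51.73;  relative error ≈ 16.57%.

Directly count primes up to 294: π(294) = 62. The PNT approximation gives 294/ln(294) ≈ 294/5.68358 ≈ 51.73. Relative error (π(x) − x/ln(x)) / π(x) ≈ 16.57%; the approximation is known to undercount slightly (Li(x) is a better estimate).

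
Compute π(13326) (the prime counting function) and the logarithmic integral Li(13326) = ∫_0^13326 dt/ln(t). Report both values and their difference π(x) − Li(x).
π(13326) = 1581;  Li(13326) ≈ 1601.48;  π(x) − Li(x) ≈ -20.48.

Direct count of primes ≤ 13326 gives π(13326) = 1581. Numerical evaluation of the logarithmic integral gives Li(13326) ≈ 1601.48. The difference π(x) − Li(x) ≈ -20.48 is typically negative for small/moderate x (Li(x) overestimates), though Littlewood's theorem shows this sign changes infinitely often.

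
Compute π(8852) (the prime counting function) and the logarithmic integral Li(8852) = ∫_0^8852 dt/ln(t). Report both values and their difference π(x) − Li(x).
π(8852) = 1103;  Li(8852) ≈ 1120.68;  π(x) − Li(x) ≈ -17.68.

Direct count of primes ≤ 8852 gives π(8852) = 1103. Numerical evaluation of the logarithmic integral gives Li(8852) ≈ 1120.68. The difference π(x) − Li(x) ≈ -17.68 is typically negative for small/moderate x (Li(x) overestimates), though Littlewood's theorem shows this sign changes infinitely often.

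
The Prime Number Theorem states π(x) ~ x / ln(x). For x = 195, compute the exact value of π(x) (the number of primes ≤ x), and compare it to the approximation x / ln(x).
π(195) = 44;  x/ln(x) ≈ 36.98;  relative error ≈ 15.95%.

Directly count primes up to 195: π(195) = 44. The PNT approximation gives 195/ln(195) ≈ 195/5.27300 ≈ 36.98. Relative error (π(x) − x/ln(x)) / π(x) ≈ 15.95%; the approximation is known to undercount slightly (Li(x) is a better estimate).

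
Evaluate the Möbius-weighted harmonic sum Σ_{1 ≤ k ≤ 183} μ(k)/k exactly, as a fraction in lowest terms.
Σ μ(k)/k = -9343595117515137578604221545686714814220917855566318160407897740846266/899557715467591630453369012945614634379252921727391775909918599930435715

Values of μ(k) for 1 ≤ k ≤ 183: μ(1) = 1, μ(2) = -1, μ(3) = -1, μ(5) = -1, μ(6) = 1, μ(7) = -1, μ(10) = 1, μ(11) = -1, μ(13) = -1, μ(14) = 1, μ(15) = 1, μ(17) = -1, μ(19) = -1, μ(21) = 1, μ(22) = 1, μ(23) = -1, μ(26) = 1, μ(29) = -1, μ(30) = -1, μ(31) = -1, μ(33) = 1, μ(34) = 1, μ(35) = 1, μ(37) = -1, μ(38) = 1, μ(39) = 1, μ(41) = -1, μ(42) = -1, μ(43) = -1, μ(46) = 1, μ(47) = -1, μ(51) = 1, μ(53) = -1, μ(55) = 1, μ(57) = 1, μ(58) = 1, μ(59) = -1, μ(61) = -1, μ(62) = 1, μ(65) = 1, μ(66) = -1, μ(67) = -1, μ(69) = 1, μ(70) = -1, μ(71) = -1, μ(73) = -1, μ(74) = 1, μ(77) = 1, μ(78) = -1, μ(79) = -1, μ(82) = 1, μ(83) = -1, μ(85) = 1, μ(86) = 1, μ(87) = 1, μ(89) = -1, μ(91) = 1, μ(93) = 1, μ(94) = 1, μ(95) = 1, μ(97) = -1, μ(101) = -1, μ(102) = -1, μ(103) = -1, μ(105) = -1, μ(106) = 1, μ(107) = -1, μ(109) = -1, μ(110) = -1, μ(111) = 1, μ(113) = -1, μ(114) = -1, μ(115) = 1, μ(118) = 1, μ(119) = 1, μ(122) = 1, μ(123) = 1, μ(127) = -1, μ(129) = 1, μ(130) = -1, μ(131) = -1, μ(133) = 1, μ(134) = 1, μ(137) = -1, μ(138) = -1, μ(139) = -1, μ(141) = 1, μ(142) = 1, μ(143) = 1, μ(145) = 1, μ(146) = 1, μ(149) = -1, μ(151) = -1, μ(154) = -1, μ(155) = 1, μ(157) = -1, μ(158) = 1, μ(159) = 1, μ(161) = 1, μ(163) = -1, μ(165) = -1, μ(166) = 1, μ(167) = -1, μ(170) = -1, μ(173) = -1, μ(174) = -1, μ(177) = 1, μ(178) = 1, μ(179) = -1, μ(181) = -1, μ(182) = -1, μ(183) = 1, with μ = 0 on non-squarefree integers. Summing μ(k)/k for k where μ(k) ≠ 0 gives -9343595117515137578604221545686714814220917855566318160407897740846266/899557715467591630453369012945614634379252921727391775909918599930435715 ≈ -0.0104. (PNT ⟺ this sum → 0 as n → ∞.)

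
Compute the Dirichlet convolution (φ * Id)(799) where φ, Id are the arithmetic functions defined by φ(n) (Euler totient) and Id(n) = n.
(φ * Id)(799) = 3069

Divisors of 799: [1, 17, 47, 799]. For each d | 799:
  d = 1: φ(1) · Id(799/1) = 1 · 799 = 799
  d = 17: φ(17) · Id(799/17) = 16 · 47 = 752
  d = 47: φ(47) · Id(799/47) = 46 · 17 = 782
  d = 799: φ(799) · Id(799/799) = 736 · 1 = 736
Summing: (φ * Id)(799) = 799 + 752 + 782 + 736 = 3069.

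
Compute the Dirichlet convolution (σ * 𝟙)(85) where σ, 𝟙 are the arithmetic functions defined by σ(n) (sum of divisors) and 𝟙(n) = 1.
(σ * 𝟙)(85) = 133

Divisors of 85: [1, 5, 17, 85]. For each d | 85:
  d = 1: σ(1) · 𝟙(85/1) = 1 · 1 = 1
  d = 5: σ(5) · 𝟙(85/5) = 6 · 1 = 6
  d = 17: σ(17) · 𝟙(85/17) = 18 · 1 = 18
  d = 85: σ(85) · 𝟙(85/85) = 108 · 1 = 108
Summing: (σ * 𝟙)(85) = 1 + 6 + 18 + 108 = 133.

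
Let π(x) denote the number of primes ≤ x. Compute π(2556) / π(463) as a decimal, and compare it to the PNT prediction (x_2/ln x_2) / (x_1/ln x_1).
π(2556)/π(463) = 374/90 ≈ 4.1556;  PNT prediction ≈ 4.3185.

π(463) = 90 and π(2556) = 374, so π(2556)/π(463) ≈ 4.1556. The PNT-predicted ratio is (2556/ln(2556)) / (463/ln(463)) ≈ 4.3185. The two agree to within a few percent, as expected.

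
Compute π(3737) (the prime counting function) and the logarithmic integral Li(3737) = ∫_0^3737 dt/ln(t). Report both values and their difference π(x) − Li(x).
π(3737) = 521;  Li(3737) ≈ 533.53;  π(x) − Li(x) ≈ -12.53.

Direct count of primes ≤ 3737 gives π(3737) = 521. Numerical evaluation of the logarithmic integral gives Li(3737) ≈ 533.53. The difference π(x) − Li(x) ≈ -12.53 is typically negative for small/moderate x (Li(x) overestimates), though Littlewood's theorem shows this sign changes infinitely often.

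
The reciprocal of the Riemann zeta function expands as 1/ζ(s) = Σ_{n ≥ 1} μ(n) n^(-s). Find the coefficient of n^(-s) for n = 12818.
μ(12818) = 1

Factor n = 12818 = 2 · 13 · 17 · 29. μ(n) = 0 if any exponent ≥ 2 (not squarefree); otherwise μ(n) = (−1)^{ω(n)} where ω(n) is the number of distinct prime factors. Applying: μ(12818) = 1.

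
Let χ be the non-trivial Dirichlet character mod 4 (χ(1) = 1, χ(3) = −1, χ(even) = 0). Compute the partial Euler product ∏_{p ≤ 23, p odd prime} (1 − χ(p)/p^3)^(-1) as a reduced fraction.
∏ = 177358697820836675/183046656872153088

The odd primes p ≤ 23 are [3, 5, 7, 11, 13, 17, 19, 23]. For each, χ(p) = 1 if p ≡ 1 mod 4, χ(p) = −1 if p ≡ 3 mod 4. Taking (1 − χ(p)/p^3)^(-1) = p^3/(p^3 − χ(p)): (1 − (-1)/3^3)^(-1) · (1 − (1)/5^3)^(-1) · (1 − (-1)/7^3)^(-1) · (1 − (-1)/11^3)^(-1) · (1 − (1)/13^3)^(-1) · (1 − (1)/17^3)^(-1) · (1 − (-1)/19^3)^(-1) · (1 − (-1)/23^3)^(-1) = 177358697820836675/183046656872153088.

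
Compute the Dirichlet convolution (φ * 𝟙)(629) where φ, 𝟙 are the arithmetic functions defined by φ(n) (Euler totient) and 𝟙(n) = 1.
(φ * 𝟙)(629) = 629

Divisors of 629: [1, 17, 37, 629]. For each d | 629:
  d = 1: φ(1) · 𝟙(629/1) = 1 · 1 = 1
  d = 17: φ(17) · 𝟙(629/17) = 16 · 1 = 16
  d = 37: φ(37) · 𝟙(629/37) = 36 · 1 = 36
  d = 629: φ(629) · 𝟙(629/629) = 576 · 1 = 576
Summing: (φ * 𝟙)(629) = 1 + 16 + 36 + 576 = 629.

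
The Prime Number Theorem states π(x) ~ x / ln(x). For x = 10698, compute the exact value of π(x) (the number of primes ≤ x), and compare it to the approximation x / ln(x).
π(10698) = 1304;  x/ln(x) ≈ 1153.07;  relative error ≈ 11.57%.

Directly count primes up to 10698: π(10698) = 1304. The PNT approximation gives 10698/ln(10698) ≈ 10698/9.27781 ≈ 1153.07. Relative error (π(x) − x/ln(x)) / π(x) ≈ 11.57%; the approximation is known to undercount slightly (Li(x) is a better estimate).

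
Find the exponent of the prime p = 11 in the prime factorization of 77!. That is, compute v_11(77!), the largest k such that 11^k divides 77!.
v_11(77!) = 7

Legendre's formula: v_p(n!) = Σ_{k ≥ 1} ⌊n / p^k⌋. For p = 11, n = 77, the terms are:
  ⌊77/11^1⌋ = ⌊77/11⌋ = 7
(the next term ⌊77/11^2⌋ = 0, terminating the sum). Summing: v_11(77!) = 7 = 7.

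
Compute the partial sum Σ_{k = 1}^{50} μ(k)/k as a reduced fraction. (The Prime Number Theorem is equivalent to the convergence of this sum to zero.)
Σ μ(k)/k = -12611493192339623/614889782588491410

Values of μ(k) for 1 ≤ k ≤ 50: μ(1) = 1, μ(2) = -1, μ(3) = -1, μ(5) = -1, μ(6) = 1, μ(7) = -1, μ(10) = 1, μ(11) = -1, μ(13) = -1, μ(14) = 1, μ(15) = 1, μ(17) = -1, μ(19) = -1, μ(21) = 1, μ(22) = 1, μ(23) = -1, μ(26) = 1, μ(29) = -1, μ(30) = -1, μ(31) = -1, μ(33) = 1, μ(34) = 1, μ(35) = 1, μ(37) = -1, μ(38) = 1, μ(39) = 1, μ(41) = -1, μ(42) = -1, μ(43) = -1, μ(46) = 1, μ(47) = -1, with μ = 0 on non-squarefree integers. Summing μ(k)/k for k where μ(k) ≠ 0 gives -12611493192339623/614889782588491410 ≈ -0.0205. (PNT ⟺ this sum → 0 as n → ∞.)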